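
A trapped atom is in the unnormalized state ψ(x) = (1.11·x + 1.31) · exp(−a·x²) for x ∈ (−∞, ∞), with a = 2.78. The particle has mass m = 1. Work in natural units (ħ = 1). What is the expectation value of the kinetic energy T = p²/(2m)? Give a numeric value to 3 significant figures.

1.56

T = −(ħ²/2m) d²/dx², so ⟨T⟩ = −(ħ²/2m) ∫ ψ*·ψ'' dx / ∫|ψ|² dx; with m = 1.
Expand each integrand as polynomial × e^(−2ax²) and use ∫x^(2j)·e^(−2ax²) dx = (2j−1)!!/(4a)^j · √(π/(2a)), odd powers → 0; here √(π/(2a)) = 0.75169. Differentiate with the product rule, d/dx e^(−ax²) = −2ax·e^(−ax²).
State is unnormalized: ∫|ψ|² dx = 1.3733, and ∫ψ*·(−ħ²/2m · ψ'') dx = 2.1404, so ⟨T⟩ = 2.1404 / 1.3733.
⟨T⟩ = 1.5586.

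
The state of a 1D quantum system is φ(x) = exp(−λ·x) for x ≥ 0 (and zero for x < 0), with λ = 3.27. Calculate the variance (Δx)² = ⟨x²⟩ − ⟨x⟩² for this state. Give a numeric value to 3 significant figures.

0.0234

Compute ⟨x⟩ and ⟨x²⟩ separately, then (Δx)² = ⟨x²⟩ − ⟨x⟩².
Every integrand reduces to terms xʲ·e^(−2λx) on [0, ∞); use ∫₀^∞ xʲ·e^(−2λx) dx = j!/(2λ)^(j+1).
Normalization: ∫|φ|² dx = 0.15291.
⟨x⟩ = 0.15291 and ⟨x²⟩ = 0.046760.
(Δx)² = 0.046760 − (0.15291)² = 0.023380.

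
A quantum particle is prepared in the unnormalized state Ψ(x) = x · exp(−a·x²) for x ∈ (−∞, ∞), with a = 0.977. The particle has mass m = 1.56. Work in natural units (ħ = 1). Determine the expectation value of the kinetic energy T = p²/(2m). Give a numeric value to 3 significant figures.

0.939

T = −(ħ²/2m) d²/dx², so ⟨T⟩ = −(ħ²/2m) ∫ Ψ*·Ψ'' dx / ∫|Ψ|² dx; with m = 1.56.
Expand each integrand as polynomial × e^(−2ax²) and use ∫x^(2j)·e^(−2ax²) dx = (2j−1)!!/(4a)^j · √(π/(2a)), odd powers → 0; here √(π/(2a)) = 1.2680. Differentiate with the product rule, d/dx e^(−ax²) = −2ax·e^(−ax²).
State is unnormalized: ∫|Ψ|² dx = 0.32446, and ∫Ψ*·(−ħ²/2m · Ψ'') dx = 0.30480, so ⟨T⟩ = 0.30480 / 0.32446.
⟨T⟩ = 0.93942.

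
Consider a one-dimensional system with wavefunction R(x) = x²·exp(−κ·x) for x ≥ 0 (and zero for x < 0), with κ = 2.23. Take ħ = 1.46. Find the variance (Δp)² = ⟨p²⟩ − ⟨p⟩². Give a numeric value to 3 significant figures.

Compute ⟨p⟩ and ⟨p²⟩ separately; (Δp)² = ⟨p²⟩ − ⟨p⟩².
Differentiate x²·exp(−κ·x) with the product rule; every integrand then reduces to terms xʲ·e^(−2κx) on [0, ∞), with ∫₀^∞ xʲ·e^(−2κx) dx = j!/(2κ)^(j+1).
Normalization: ∫|R|² dx = 0.013600.
⟨p⟩ = 0.0000 and ⟨p²⟩ = 3.5334.
(Δp)² = 3.5334 − (0.0000)² = 3.5334.

3.53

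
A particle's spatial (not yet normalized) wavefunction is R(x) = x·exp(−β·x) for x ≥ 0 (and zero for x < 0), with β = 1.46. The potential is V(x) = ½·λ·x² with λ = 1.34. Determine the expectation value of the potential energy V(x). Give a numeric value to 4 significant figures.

0.9430

⟨V⟩ = ∫ V(x)·|R|² dx / ∫|R|² dx.
Every integrand reduces to terms xʲ·e^(−2βx) on [0, ∞); use ∫₀^∞ xʲ·e^(−2βx) dx = j!/(2β)^(j+1).
State is unnormalized: ∫|R|² dx = 0.080331, and ∫R*·V(x)·R dx = 0.075748, so ⟨V⟩ = 0.075748 / 0.080331.
⟨V⟩ = 0.94295.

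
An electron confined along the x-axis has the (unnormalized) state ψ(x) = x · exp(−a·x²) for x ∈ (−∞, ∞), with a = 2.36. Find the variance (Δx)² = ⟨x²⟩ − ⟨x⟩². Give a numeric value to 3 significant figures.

0.318

Compute ⟨x⟩ and ⟨x²⟩ separately, then (Δx)² = ⟨x²⟩ − ⟨x⟩².
Expand each integrand as polynomial × e^(−2ax²) and use ∫x^(2j)·e^(−2ax²) dx = (2j−1)!!/(4a)^j · √(π/(2a)), odd powers → 0; here √(π/(2a)) = 0.81584.
Normalization: ∫|ψ|² dx = 0.086424.
⟨x⟩ = 0.0000 and ⟨x²⟩ = 0.31780.
(Δx)² = 0.31780 − (0.0000)² = 0.31780.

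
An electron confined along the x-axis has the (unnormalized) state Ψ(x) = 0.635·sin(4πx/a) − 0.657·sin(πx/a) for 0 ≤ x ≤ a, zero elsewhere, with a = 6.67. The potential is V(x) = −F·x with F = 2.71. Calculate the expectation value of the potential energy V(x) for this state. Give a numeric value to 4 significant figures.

⟨V⟩ = ∫ V(x)·|Ψ|² dx / ∫|Ψ|² dx.
On 0 ≤ x ≤ a (j ≠ l): ∫sin²(jπx/a) dx = a/2, ∫sin(jπx/a)·sin(lπx/a) dx = 0; diagonal moments ∫x·sin²(jπx/a) dx = a²/4, ∫x²·sin²(jπx/a) dx = a³·(1/6 − 1/(4j²π²)); cross terms ∫x·sin(jπx/a)·sin(lπx/a) dx = 0 for j + l even and −4jla²/(π²(j² − l²)²) for j + l odd, ∫x²·sin(jπx/a)·sin(lπx/a) dx = (−1)^(j+l)·4jla³/(π²(j² − l²)²); higher powers the same way via product-to-sum and parts.
State is unnormalized: ∫|Ψ|² dx = 2.7843, and ∫Ψ*·V(x)·Ψ dx = -25.889, so ⟨V⟩ = -25.889 / 2.7843.
⟨V⟩ = -9.2982.

-9.298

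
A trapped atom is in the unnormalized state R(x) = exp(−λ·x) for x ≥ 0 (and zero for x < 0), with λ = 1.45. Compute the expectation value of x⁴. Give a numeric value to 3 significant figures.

0.339

⟨x⁴⟩ = ∫ x⁴·|R|² dx / ∫|R|² dx (integrals over the domain).
Every integrand reduces to terms xʲ·e^(−2λx) on [0, ∞); use ∫₀^∞ xʲ·e^(−2λx) dx = j!/(2λ)^(j+1).
State is unnormalized: ∫|R|² dx = 0.34483, and ∫R*·x⁴·R dx = 0.11701, so ⟨x⁴⟩ = 0.11701 / 0.34483.
⟨x⁴⟩ = 0.33933.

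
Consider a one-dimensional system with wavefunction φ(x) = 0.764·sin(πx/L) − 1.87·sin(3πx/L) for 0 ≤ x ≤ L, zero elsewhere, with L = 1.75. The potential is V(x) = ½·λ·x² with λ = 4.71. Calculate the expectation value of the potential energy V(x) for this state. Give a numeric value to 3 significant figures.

⟨V⟩ = ∫ V(x)·|φ|² dx / ∫|φ|² dx.
On 0 ≤ x ≤ L (j ≠ l): ∫sin²(jπx/L) dx = L/2, ∫sin(jπx/L)·sin(lπx/L) dx = 0; diagonal moments ∫x·sin²(jπx/L) dx = L²/4, ∫x²·sin²(jπx/L) dx = L³·(1/6 − 1/(4j²π²)); cross terms ∫x·sin(jπx/L)·sin(lπx/L) dx = 0 for j + l even and −4jlL²/(π²(j² − l²)²) for j + l odd, ∫x²·sin(jπx/L)·sin(lπx/L) dx = (−1)^(j+l)·4jlL³/(π²(j² − l²)²); higher powers the same way via product-to-sum and parts.
State is unnormalized: ∫|φ|² dx = 3.5705, and ∫φ*·V(x)·φ dx = 7.5878, so ⟨V⟩ = 7.5878 / 3.5705.
⟨V⟩ = 2.1251.

2.13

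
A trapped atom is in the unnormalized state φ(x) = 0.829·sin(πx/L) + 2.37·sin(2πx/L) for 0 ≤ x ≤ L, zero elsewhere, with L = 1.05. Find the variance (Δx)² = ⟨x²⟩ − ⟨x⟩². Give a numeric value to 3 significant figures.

Compute ⟨x⟩ and ⟨x²⟩ separately, then (Δx)² = ⟨x²⟩ − ⟨x⟩².
On 0 ≤ x ≤ L (j ≠ l): ∫sin²(jπx/L) dx = L/2, ∫sin(jπx/L)·sin(lπx/L) dx = 0; diagonal moments ∫x·sin²(jπx/L) dx = L²/4, ∫x²·sin²(jπx/L) dx = L³·(1/6 − 1/(4j²π²)); cross terms ∫x·sin(jπx/L)·sin(lπx/L) dx = 0 for j + l even and −4jlL²/(π²(j² − l²)²) for j + l odd, ∫x²·sin(jπx/L)·sin(lπx/L) dx = (−1)^(j+l)·4jlL³/(π²(j² − l²)²); higher powers the same way via product-to-sum and parts.
Normalization: ∫|φ|² dx = 3.3097.
⟨x⟩ = 0.40711 and ⟨x²⟩ = 0.22519.
(Δx)² = 0.22519 − (0.40711)² = 0.059447.

0.0594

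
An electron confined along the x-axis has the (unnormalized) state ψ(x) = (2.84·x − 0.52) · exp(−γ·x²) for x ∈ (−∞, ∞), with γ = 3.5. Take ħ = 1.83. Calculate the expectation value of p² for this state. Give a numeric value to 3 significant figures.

27.7

p² ψ = −ħ² d²ψ/dx²; ⟨p²⟩ = −ħ² ∫ ψ*·ψ'' dx / ∫|ψ|² dx.
Expand each integrand as polynomial × e^(−2γx²) and use ∫x^(2j)·e^(−2γx²) dx = (2j−1)!!/(4γ)^j · √(π/(2γ)), odd powers → 0; here √(π/(2γ)) = 0.66992. Differentiate with the product rule, d/dx e^(−γx²) = −2γx·e^(−γx²).
State is unnormalized: ∫|ψ|² dx = 0.56710, and ∫ψ*·(−ħ² ψ'') dx = 15.695, so ⟨p²⟩ = 15.695 / 0.56710.
⟨p²⟩ = 27.675.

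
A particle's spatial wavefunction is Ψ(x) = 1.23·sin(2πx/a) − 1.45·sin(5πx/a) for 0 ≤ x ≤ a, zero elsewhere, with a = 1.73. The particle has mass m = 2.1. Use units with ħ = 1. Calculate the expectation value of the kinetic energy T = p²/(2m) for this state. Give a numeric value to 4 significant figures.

T = −(ħ²/2m) d²/dx², so ⟨T⟩ = −(ħ²/2m) ∫ Ψ*·Ψ'' dx / ∫|Ψ|² dx; with m = 2.1.
d²/dx² sin(jπx/a) = −(jπ/a)²·sin(jπx/a); on 0 ≤ x ≤ a, ∫sin²(jπx/a) dx = a/2 and ∫sin(jπx/a)·sin(lπx/a) dx = 0 for j ≠ l, so only diagonal terms survive in ∫|Ψ|² and ∫Ψ·Ψ″; ∫Ψ·Ψ′ dx = [Ψ²/2] between the walls = 0.
State is unnormalized: ∫|Ψ|² dx = 3.1273, and ∫Ψ*·(−ħ²/2m · Ψ'') dx = 39.809, so ⟨T⟩ = 39.809 / 3.1273.
⟨T⟩ = 12.729.

12.73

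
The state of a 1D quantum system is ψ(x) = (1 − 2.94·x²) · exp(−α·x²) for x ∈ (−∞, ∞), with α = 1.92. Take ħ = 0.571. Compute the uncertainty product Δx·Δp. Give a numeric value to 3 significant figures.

0.672

Δx = √(⟨x²⟩−⟨x⟩²), Δp = √(⟨p²⟩−⟨p⟩²).
Expand each integrand as polynomial × e^(−2αx²) and use ∫x^(2j)·e^(−2αx²) dx = (2j−1)!!/(4α)^j · √(π/(2α)), odd powers → 0; here √(π/(2α)) = 0.90450. Differentiate with the product rule, d/dx e^(−αx²) = −2αx·e^(−αx²).
Normalization: ∫|ψ|² dx = 0.60964.
⟨x⟩ = 0.0000, ⟨x²⟩ = 0.17412 ⇒ Δx = 0.41727.
⟨p⟩ = 0.0000, ⟨p²⟩ = 2.5926 ⇒ Δp = 1.6102.
Δx·Δp = 0.67188.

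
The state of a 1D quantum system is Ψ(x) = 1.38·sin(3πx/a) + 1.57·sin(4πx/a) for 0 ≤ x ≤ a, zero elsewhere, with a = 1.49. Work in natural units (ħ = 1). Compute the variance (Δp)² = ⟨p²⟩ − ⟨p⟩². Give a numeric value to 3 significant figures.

57.6

Compute ⟨p⟩ and ⟨p²⟩ separately; (Δp)² = ⟨p²⟩ − ⟨p⟩².
d²/dx² sin(jπx/a) = −(jπ/a)²·sin(jπx/a); on 0 ≤ x ≤ a, ∫sin²(jπx/a) dx = a/2 and ∫sin(jπx/a)·sin(lπx/a) dx = 0 for j ≠ l, so only diagonal terms survive in ∫|Ψ|² and ∫Ψ·Ψ″; ∫Ψ·Ψ′ dx = [Ψ²/2] between the walls = 0.
Normalization: ∫|Ψ|² dx = 3.2551.
⟨p⟩ = 0.0000 and ⟨p²⟩ = 57.566.
(Δp)² = 57.566 − (0.0000)² = 57.566.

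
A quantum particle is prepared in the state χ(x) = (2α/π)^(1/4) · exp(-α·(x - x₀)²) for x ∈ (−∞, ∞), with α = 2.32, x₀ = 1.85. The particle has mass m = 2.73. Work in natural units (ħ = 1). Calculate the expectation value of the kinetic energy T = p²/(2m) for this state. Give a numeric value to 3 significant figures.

0.425

T = −(ħ²/2m) d²/dx², so ⟨T⟩ = −(ħ²/2m) ∫ χ*·χ'' dx; with m = 2.73.
Gaussian moments (u = x − x₀): ∫u^(2j)·e^(−2αu²) du = (2j−1)!!/(4α)^j · √(π/(2α)), odd powers integrate to 0; here √(π/(2α)) = 0.82284. Derivatives: d/dx e^(−αu²) = −2αu·e^(−αu²), d²/dx² e^(−αu²) = (4α²u² − 2α)·e^(−αu²).
⟨T⟩ = 0.42491.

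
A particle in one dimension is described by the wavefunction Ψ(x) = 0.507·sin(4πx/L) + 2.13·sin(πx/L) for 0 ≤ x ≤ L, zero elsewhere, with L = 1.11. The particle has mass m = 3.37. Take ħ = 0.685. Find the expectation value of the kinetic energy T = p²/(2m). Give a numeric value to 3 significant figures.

1.01

T = −(ħ²/2m) d²/dx², so ⟨T⟩ = −(ħ²/2m) ∫ Ψ*·Ψ'' dx / ∫|Ψ|² dx; with m = 3.37.
d²/dx² sin(jπx/L) = −(jπ/L)²·sin(jπx/L); on 0 ≤ x ≤ L, ∫sin²(jπx/L) dx = L/2 and ∫sin(jπx/L)·sin(lπx/L) dx = 0 for j ≠ l, so only diagonal terms survive in ∫|Ψ|² and ∫Ψ·Ψ″; ∫Ψ·Ψ′ dx = [Ψ²/2] between the walls = 0.
State is unnormalized: ∫|Ψ|² dx = 2.6606, and ∫Ψ*·(−ħ²/2m · Ψ'') dx = 2.6771, so ⟨T⟩ = 2.6771 / 2.6606.
⟨T⟩ = 1.0062.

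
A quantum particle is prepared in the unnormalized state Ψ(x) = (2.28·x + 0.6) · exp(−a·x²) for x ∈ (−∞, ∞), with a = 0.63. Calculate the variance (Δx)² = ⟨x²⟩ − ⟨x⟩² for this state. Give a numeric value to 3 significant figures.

Compute ⟨x⟩ and ⟨x²⟩ separately, then (Δx)² = ⟨x²⟩ − ⟨x⟩².
Expand each integrand as polynomial × e^(−2ax²) and use ∫x^(2j)·e^(−2ax²) dx = (2j−1)!!/(4a)^j · √(π/(2a)), odd powers → 0; here √(π/(2a)) = 1.5790.
Normalization: ∫|Ψ|² dx = 3.8258.
⟨x⟩ = 0.44811 and ⟨x²⟩ = 1.0726.
(Δx)² = 1.0726 − (0.44811)² = 0.87175.

0.872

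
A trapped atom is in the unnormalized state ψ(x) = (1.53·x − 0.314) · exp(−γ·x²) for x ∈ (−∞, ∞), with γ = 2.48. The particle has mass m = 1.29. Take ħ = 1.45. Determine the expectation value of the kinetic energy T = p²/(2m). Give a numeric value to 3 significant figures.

T = −(ħ²/2m) d²/dx², so ⟨T⟩ = −(ħ²/2m) ∫ ψ*·ψ'' dx / ∫|ψ|² dx; with m = 1.29.
Expand each integrand as polynomial × e^(−2γx²) and use ∫x^(2j)·e^(−2γx²) dx = (2j−1)!!/(4γ)^j · √(π/(2γ)), odd powers → 0; here √(π/(2γ)) = 0.79586. Differentiate with the product rule, d/dx e^(−γx²) = −2γx·e^(−γx²).
State is unnormalized: ∫|ψ|² dx = 0.26627, and ∫ψ*·(−ħ²/2m · ψ'') dx = 1.2972, so ⟨T⟩ = 1.2972 / 0.26627.
⟨T⟩ = 4.8719.

4.87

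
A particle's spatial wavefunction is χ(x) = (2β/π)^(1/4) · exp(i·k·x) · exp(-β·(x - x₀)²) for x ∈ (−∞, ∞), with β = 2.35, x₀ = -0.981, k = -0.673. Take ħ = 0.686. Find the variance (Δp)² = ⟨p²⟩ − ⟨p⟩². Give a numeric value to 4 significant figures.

1.106

Compute ⟨p⟩ and ⟨p²⟩ separately; (Δp)² = ⟨p²⟩ − ⟨p⟩².
Gaussian moments (u = x − x₀): ∫u^(2j)·e^(−2βu²) du = (2j−1)!!/(4β)^j · √(π/(2β)), odd powers integrate to 0; here √(π/(2β)) = 0.81757. Derivatives: χ′ = (ik − 2βu)·χ, χ″ = ((ik − 2βu)² − 2β)·χ; the odd-in-u pieces drop out.
⟨p⟩ = -0.46168 and ⟨p²⟩ = 1.3190.
(Δp)² = 1.3190 − (-0.46168)² = 1.1059.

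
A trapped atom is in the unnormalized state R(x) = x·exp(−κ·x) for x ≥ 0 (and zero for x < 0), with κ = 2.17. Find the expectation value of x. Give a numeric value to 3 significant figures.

0.691

⟨x⟩ = ∫ x·|R|² dx / ∫|R|² dx (integrals over the domain).
Every integrand reduces to terms xʲ·e^(−2κx) on [0, ∞); use ∫₀^∞ xʲ·e^(−2κx) dx = j!/(2κ)^(j+1).
State is unnormalized: ∫|R|² dx = 0.024466, and ∫R*·x·R dx = 0.016912, so ⟨x⟩ = 0.016912 / 0.024466.
⟨x⟩ = 0.69124.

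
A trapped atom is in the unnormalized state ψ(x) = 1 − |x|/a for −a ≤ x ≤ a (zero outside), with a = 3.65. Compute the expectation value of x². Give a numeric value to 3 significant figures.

1.33

⟨x²⟩ = ∫ x²·|ψ|² dx / ∫|ψ|² dx (integrals over the domain).
ψ is even, so ∫ over [−a, a] = 2∫₀ᵃ with ψ = 1 − x/a there: ∫₀ᵃ (1 − x/a)² dx = a/3, ∫₀ᵃ x²(1 − x/a)² dx = a³/30, ∫₀ᵃ x⁴(1 − x/a)² dx = a⁵/105.
State is unnormalized: ∫|ψ|² dx = 2.4333, and ∫ψ*·x²·ψ dx = 3.2418, so ⟨x²⟩ = 3.2418 / 2.4333.
⟨x²⟩ = 1.3323.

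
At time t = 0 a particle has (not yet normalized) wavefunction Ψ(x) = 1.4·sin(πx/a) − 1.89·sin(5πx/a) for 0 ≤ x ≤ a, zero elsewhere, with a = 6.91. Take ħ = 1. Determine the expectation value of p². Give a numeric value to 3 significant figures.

3.41

p² Ψ = −ħ² d²Ψ/dx²; ⟨p²⟩ = −ħ² ∫ Ψ*·Ψ'' dx / ∫|Ψ|² dx.
d²/dx² sin(jπx/a) = −(jπ/a)²·sin(jπx/a); on 0 ≤ x ≤ a, ∫sin²(jπx/a) dx = a/2 and ∫sin(jπx/a)·sin(lπx/a) dx = 0 for j ≠ l, so only diagonal terms survive in ∫|Ψ|² and ∫Ψ·Ψ″; ∫Ψ·Ψ′ dx = [Ψ²/2] between the walls = 0.
State is unnormalized: ∫|Ψ|² dx = 19.113, and ∫Ψ*·(−ħ² Ψ'') dx = 65.175, so ⟨p²⟩ = 65.175 / 19.113.
⟨p²⟩ = 3.4099.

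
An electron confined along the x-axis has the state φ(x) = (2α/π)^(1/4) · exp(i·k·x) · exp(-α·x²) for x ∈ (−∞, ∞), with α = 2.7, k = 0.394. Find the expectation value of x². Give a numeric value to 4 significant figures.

⟨x²⟩ = ∫ x²·|φ|² dx (integrals over the domain).
Gaussian moments: ∫x^(2j)·e^(−2αx²) dx = (2j−1)!!/(4α)^j · √(π/(2α)), odd powers integrate to 0; here √(π/(2α)) = 0.76274.
⟨x²⟩ = 0.092593.

0.09259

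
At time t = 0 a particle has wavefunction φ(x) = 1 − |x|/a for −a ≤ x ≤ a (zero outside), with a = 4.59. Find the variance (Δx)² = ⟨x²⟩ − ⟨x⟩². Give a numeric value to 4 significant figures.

Compute ⟨x⟩ and ⟨x²⟩ separately, then (Δx)² = ⟨x²⟩ − ⟨x⟩².
φ is even, so ∫ over [−a, a] = 2∫₀ᵃ with φ = 1 − x/a there: ∫₀ᵃ (1 − x/a)² dx = a/3, ∫₀ᵃ x²(1 − x/a)² dx = a³/30, ∫₀ᵃ x⁴(1 − x/a)² dx = a⁵/105.
Normalization: ∫|φ|² dx = 3.0600.
⟨x⟩ = 0.0000 and ⟨x²⟩ = 2.1068.
(Δx)² = 2.1068 − (0.0000)² = 2.1068.

2.107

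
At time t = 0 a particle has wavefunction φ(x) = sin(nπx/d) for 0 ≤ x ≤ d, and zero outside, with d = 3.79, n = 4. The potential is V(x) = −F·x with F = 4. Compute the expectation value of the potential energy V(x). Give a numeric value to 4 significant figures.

-7.580

⟨V⟩ = ∫ V(x)·|φ|² dx / ∫|φ|² dx.
With sin²θ = (1 − cos2θ)/2 on 0 ≤ x ≤ d: ∫sin²(nπx/d) dx = d/2, ∫x·sin²(nπx/d) dx = d²/4, ∫x²·sin²(nπx/d) dx = d³·(1/6 − 1/(4n²π²)); higher powers xᵏ the same way, integrating xᵏ·cos(2nπx/d) by parts.
State is unnormalized: ∫|φ|² dx = 1.8950, and ∫φ*·V(x)·φ dx = -14.364, so ⟨V⟩ = -14.364 / 1.8950.
⟨V⟩ = -7.5800.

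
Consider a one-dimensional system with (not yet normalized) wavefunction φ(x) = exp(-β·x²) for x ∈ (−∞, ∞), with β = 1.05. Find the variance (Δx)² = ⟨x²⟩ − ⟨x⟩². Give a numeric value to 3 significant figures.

Compute ⟨x⟩ and ⟨x²⟩ separately, then (Δx)² = ⟨x²⟩ − ⟨x⟩².
Gaussian moments: ∫x^(2j)·e^(−2βx²) dx = (2j−1)!!/(4β)^j · √(π/(2β)), odd powers integrate to 0; here √(π/(2β)) = 1.2231.
Normalization: ∫|φ|² dx = 1.2231.
⟨x⟩ = 0.0000 and ⟨x²⟩ = 0.23810.
(Δx)² = 0.23810 − (0.0000)² = 0.23810.

0.238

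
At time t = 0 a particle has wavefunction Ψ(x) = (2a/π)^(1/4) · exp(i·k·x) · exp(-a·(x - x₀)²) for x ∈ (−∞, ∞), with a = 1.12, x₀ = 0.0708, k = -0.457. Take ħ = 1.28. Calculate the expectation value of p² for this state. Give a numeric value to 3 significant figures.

2.18

p² Ψ = −ħ² d²Ψ/dx²; ⟨p²⟩ = −ħ² ∫ Ψ*·Ψ'' dx.
Gaussian moments (u = x − x₀): ∫u^(2j)·e^(−2au²) du = (2j−1)!!/(4a)^j · √(π/(2a)), odd powers integrate to 0; here √(π/(2a)) = 1.1843. Derivatives: Ψ′ = (ik − 2au)·Ψ, Ψ″ = ((ik − 2au)² − 2a)·Ψ; the odd-in-u pieces drop out.
⟨p²⟩ = 2.1772.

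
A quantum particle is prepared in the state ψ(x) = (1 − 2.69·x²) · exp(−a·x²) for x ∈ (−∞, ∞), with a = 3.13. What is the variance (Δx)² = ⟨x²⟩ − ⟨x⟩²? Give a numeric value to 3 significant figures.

0.0454

Compute ⟨x⟩ and ⟨x²⟩ separately, then (Δx)² = ⟨x²⟩ − ⟨x⟩².
Expand each integrand as polynomial × e^(−2ax²) and use ∫x^(2j)·e^(−2ax²) dx = (2j−1)!!/(4a)^j · √(π/(2a)), odd powers → 0; here √(π/(2a)) = 0.70842.
Normalization: ∫|ψ|² dx = 0.50211.
⟨x⟩ = 0.0000 and ⟨x²⟩ = 0.045449.
(Δx)² = 0.045449 − (0.0000)² = 0.045449.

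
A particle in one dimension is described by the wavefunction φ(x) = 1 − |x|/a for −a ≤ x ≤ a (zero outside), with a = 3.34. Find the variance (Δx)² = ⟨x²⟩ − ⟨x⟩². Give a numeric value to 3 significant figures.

Compute ⟨x⟩ and ⟨x²⟩ separately, then (Δx)² = ⟨x²⟩ − ⟨x⟩².
φ is even, so ∫ over [−a, a] = 2∫₀ᵃ with φ = 1 − x/a there: ∫₀ᵃ (1 − x/a)² dx = a/3, ∫₀ᵃ x²(1 − x/a)² dx = a³/30, ∫₀ᵃ x⁴(1 − x/a)² dx = a⁵/105.
Normalization: ∫|φ|² dx = 2.2267.
⟨x⟩ = 0.0000 and ⟨x²⟩ = 1.1156.
(Δx)² = 1.1156 − (0.0000)² = 1.1156.

1.12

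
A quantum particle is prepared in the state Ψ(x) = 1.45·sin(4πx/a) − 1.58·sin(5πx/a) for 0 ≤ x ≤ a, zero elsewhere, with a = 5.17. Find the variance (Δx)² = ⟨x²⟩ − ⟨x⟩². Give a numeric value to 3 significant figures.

1.10

Compute ⟨x⟩ and ⟨x²⟩ separately, then (Δx)² = ⟨x²⟩ − ⟨x⟩².
On 0 ≤ x ≤ a (j ≠ l): ∫sin²(jπx/a) dx = a/2, ∫sin(jπx/a)·sin(lπx/a) dx = 0; diagonal moments ∫x·sin²(jπx/a) dx = a²/4, ∫x²·sin²(jπx/a) dx = a³·(1/6 − 1/(4j²π²)); cross terms ∫x·sin(jπx/a)·sin(lπx/a) dx = 0 for j + l even and −4jla²/(π²(j² − l²)²) for j + l odd, ∫x²·sin(jπx/a)·sin(lπx/a) dx = (−1)^(j+l)·4jla³/(π²(j² − l²)²); higher powers the same way via product-to-sum and parts.
Normalization: ∫|Ψ|² dx = 11.888.
⟨x⟩ = 3.6159 and ⟨x²⟩ = 14.171.
(Δx)² = 14.171 − (3.6159)² = 1.0965.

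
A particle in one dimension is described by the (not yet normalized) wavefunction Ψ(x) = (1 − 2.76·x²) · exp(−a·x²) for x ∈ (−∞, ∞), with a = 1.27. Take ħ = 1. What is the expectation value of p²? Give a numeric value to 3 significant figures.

6.60

p² Ψ = −ħ² d²Ψ/dx²; ⟨p²⟩ = −ħ² ∫ Ψ*·Ψ'' dx / ∫|Ψ|² dx.
Expand each integrand as polynomial × e^(−2ax²) and use ∫x^(2j)·e^(−2ax²) dx = (2j−1)!!/(4a)^j · √(π/(2a)), odd powers → 0; here √(π/(2a)) = 1.1121. Differentiate with the product rule, d/dx e^(−ax²) = −2ax·e^(−ax²).
State is unnormalized: ∫|Ψ|² dx = 0.88852, and ∫Ψ*·(−ħ² Ψ'') dx = 5.8656, so ⟨p²⟩ = 5.8656 / 0.88852.
⟨p²⟩ = 6.6015.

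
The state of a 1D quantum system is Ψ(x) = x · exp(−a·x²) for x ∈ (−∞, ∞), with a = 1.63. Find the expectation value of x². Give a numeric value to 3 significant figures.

0.460

⟨x²⟩ = ∫ x²·|Ψ|² dx / ∫|Ψ|² dx (integrals over the domain).
Expand each integrand as polynomial × e^(−2ax²) and use ∫x^(2j)·e^(−2ax²) dx = (2j−1)!!/(4a)^j · √(π/(2a)), odd powers → 0; here √(π/(2a)) = 0.98167.
State is unnormalized: ∫|Ψ|² dx = 0.15056, and ∫Ψ*·x²·Ψ dx = 0.069277, so ⟨x²⟩ = 0.069277 / 0.15056.
⟨x²⟩ = 0.46012.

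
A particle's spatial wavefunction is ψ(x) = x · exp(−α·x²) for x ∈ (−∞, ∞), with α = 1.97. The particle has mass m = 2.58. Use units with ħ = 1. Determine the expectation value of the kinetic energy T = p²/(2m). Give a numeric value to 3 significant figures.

T = −(ħ²/2m) d²/dx², so ⟨T⟩ = −(ħ²/2m) ∫ ψ*·ψ'' dx / ∫|ψ|² dx; with m = 2.58.
Expand each integrand as polynomial × e^(−2αx²) and use ∫x^(2j)·e^(−2αx²) dx = (2j−1)!!/(4α)^j · √(π/(2α)), odd powers → 0; here √(π/(2α)) = 0.89295. Differentiate with the product rule, d/dx e^(−αx²) = −2αx·e^(−αx²).
State is unnormalized: ∫|ψ|² dx = 0.11332, and ∫ψ*·(−ħ²/2m · ψ'') dx = 0.12979, so ⟨T⟩ = 0.12979 / 0.11332.
⟨T⟩ = 1.1453.

1.15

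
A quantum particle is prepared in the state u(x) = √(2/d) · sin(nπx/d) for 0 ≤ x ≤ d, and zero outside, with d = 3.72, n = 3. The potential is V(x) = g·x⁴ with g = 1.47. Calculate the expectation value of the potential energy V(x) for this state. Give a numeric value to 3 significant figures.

⟨V⟩ = ∫ V(x)·|u|² dx.
With sin²θ = (1 − cos2θ)/2 on 0 ≤ x ≤ d: ∫sin²(nπx/d) dx = d/2, ∫x·sin²(nπx/d) dx = d²/4, ∫x²·sin²(nπx/d) dx = d³·(1/6 − 1/(4n²π²)); higher powers xᵏ the same way, integrating xᵏ·cos(2nπx/d) by parts.
⟨V⟩ = 53.186.

53.2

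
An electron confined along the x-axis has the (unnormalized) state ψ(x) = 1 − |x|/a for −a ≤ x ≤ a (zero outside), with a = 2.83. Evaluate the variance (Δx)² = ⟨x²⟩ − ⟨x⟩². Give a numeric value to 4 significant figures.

0.8009

Compute ⟨x⟩ and ⟨x²⟩ separately, then (Δx)² = ⟨x²⟩ − ⟨x⟩².
ψ is even, so ∫ over [−a, a] = 2∫₀ᵃ with ψ = 1 − x/a there: ∫₀ᵃ (1 − x/a)² dx = a/3, ∫₀ᵃ x²(1 − x/a)² dx = a³/30, ∫₀ᵃ x⁴(1 − x/a)² dx = a⁵/105.
Normalization: ∫|ψ|² dx = 1.8867.
⟨x⟩ = 0.0000 and ⟨x²⟩ = 0.80089.
(Δx)² = 0.80089 − (0.0000)² = 0.80089.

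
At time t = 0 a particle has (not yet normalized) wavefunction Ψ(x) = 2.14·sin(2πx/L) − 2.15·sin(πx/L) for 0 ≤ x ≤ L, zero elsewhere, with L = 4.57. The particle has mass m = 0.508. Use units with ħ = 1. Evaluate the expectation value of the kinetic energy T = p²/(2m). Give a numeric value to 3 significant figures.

T = −(ħ²/2m) d²/dx², so ⟨T⟩ = −(ħ²/2m) ∫ Ψ*·Ψ'' dx / ∫|Ψ|² dx; with m = 0.508.
d²/dx² sin(jπx/L) = −(jπ/L)²·sin(jπx/L); on 0 ≤ x ≤ L, ∫sin²(jπx/L) dx = L/2 and ∫sin(jπx/L)·sin(lπx/L) dx = 0 for j ≠ l, so only diagonal terms survive in ∫|Ψ|² and ∫Ψ·Ψ″; ∫Ψ·Ψ′ dx = [Ψ²/2] between the walls = 0.
State is unnormalized: ∫|Ψ|² dx = 21.027, and ∫Ψ*·(−ħ²/2m · Ψ'') dx = 24.382, so ⟨T⟩ = 24.382 / 21.027.
⟨T⟩ = 1.1596.

1.16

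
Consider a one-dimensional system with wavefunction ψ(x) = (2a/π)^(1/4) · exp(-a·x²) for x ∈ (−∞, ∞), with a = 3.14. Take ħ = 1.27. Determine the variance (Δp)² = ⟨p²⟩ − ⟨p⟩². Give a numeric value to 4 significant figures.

Compute ⟨p⟩ and ⟨p²⟩ separately; (Δp)² = ⟨p²⟩ − ⟨p⟩².
Gaussian moments: ∫x^(2j)·e^(−2ax²) dx = (2j−1)!!/(4a)^j · √(π/(2a)), odd powers integrate to 0; here √(π/(2a)) = 0.70729. Derivatives: d/dx e^(−ax²) = −2ax·e^(−ax²), d²/dx² e^(−ax²) = (4a²x² − 2a)·e^(−ax²).
⟨p⟩ = 0.0000 and ⟨p²⟩ = 5.0645.
(Δp)² = 5.0645 − (0.0000)² = 5.0645.

5.065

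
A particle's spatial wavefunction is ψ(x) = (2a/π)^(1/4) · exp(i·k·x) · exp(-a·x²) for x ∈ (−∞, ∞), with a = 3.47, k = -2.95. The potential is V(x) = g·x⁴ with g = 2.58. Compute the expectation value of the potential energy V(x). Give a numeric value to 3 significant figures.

⟨V⟩ = ∫ V(x)·|ψ|² dx.
Gaussian moments: ∫x^(2j)·e^(−2ax²) dx = (2j−1)!!/(4a)^j · √(π/(2a)), odd powers integrate to 0; here √(π/(2a)) = 0.67281.
⟨V⟩ = 0.040176.

0.0402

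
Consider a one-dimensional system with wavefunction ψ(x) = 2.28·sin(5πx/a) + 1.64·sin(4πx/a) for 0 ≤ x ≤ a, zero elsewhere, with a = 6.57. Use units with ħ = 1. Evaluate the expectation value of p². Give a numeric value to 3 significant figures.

5.01

p² ψ = −ħ² d²ψ/dx²; ⟨p²⟩ = −ħ² ∫ ψ*·ψ'' dx / ∫|ψ|² dx.
d²/dx² sin(jπx/a) = −(jπ/a)²·sin(jπx/a); on 0 ≤ x ≤ a, ∫sin²(jπx/a) dx = a/2 and ∫sin(jπx/a)·sin(lπx/a) dx = 0 for j ≠ l, so only diagonal terms survive in ∫|ψ|² and ∫ψ·ψ″; ∫ψ·ψ′ dx = [ψ²/2] between the walls = 0.
State is unnormalized: ∫|ψ|² dx = 25.912, and ∫ψ*·(−ħ² ψ'') dx = 129.94, so ⟨p²⟩ = 129.94 / 25.912.
⟨p²⟩ = 5.0146.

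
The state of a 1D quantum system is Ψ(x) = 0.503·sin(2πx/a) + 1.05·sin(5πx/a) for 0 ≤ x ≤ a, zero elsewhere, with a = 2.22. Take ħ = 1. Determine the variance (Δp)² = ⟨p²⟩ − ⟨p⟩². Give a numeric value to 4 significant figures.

Compute ⟨p⟩ and ⟨p²⟩ separately; (Δp)² = ⟨p²⟩ − ⟨p⟩².
d²/dx² sin(jπx/a) = −(jπ/a)²·sin(jπx/a); on 0 ≤ x ≤ a, ∫sin²(jπx/a) dx = a/2 and ∫sin(jπx/a)·sin(lπx/a) dx = 0 for j ≠ l, so only diagonal terms survive in ∫|Ψ|² and ∫Ψ·Ψ″; ∫Ψ·Ψ′ dx = [Ψ²/2] between the walls = 0.
Normalization: ∫|Ψ|² dx = 1.5046.
⟨p⟩ = 0.0000 and ⟨p²⟩ = 42.215.
(Δp)² = 42.215 − (0.0000)² = 42.215.

42.22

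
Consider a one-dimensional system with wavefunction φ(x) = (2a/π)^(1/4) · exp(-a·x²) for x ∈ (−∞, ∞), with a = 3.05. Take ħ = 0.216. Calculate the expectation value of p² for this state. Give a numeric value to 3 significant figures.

0.142

p² φ = −ħ² d²φ/dx²; ⟨p²⟩ = −ħ² ∫ φ*·φ'' dx.
Gaussian moments: ∫x^(2j)·e^(−2ax²) dx = (2j−1)!!/(4a)^j · √(π/(2a)), odd powers integrate to 0; here √(π/(2a)) = 0.71765. Derivatives: d/dx e^(−ax²) = −2ax·e^(−ax²), d²/dx² e^(−ax²) = (4a²x² − 2a)·e^(−ax²).
⟨p²⟩ = 0.14230.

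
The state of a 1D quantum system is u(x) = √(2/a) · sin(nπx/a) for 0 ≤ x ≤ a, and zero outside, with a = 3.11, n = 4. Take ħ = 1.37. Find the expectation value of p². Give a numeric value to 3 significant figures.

p² u = −ħ² d²u/dx²; ⟨p²⟩ = −ħ² ∫ u*·u'' dx.
d/dx sin(nπx/a) = (nπ/a)·cos(nπx/a) and d²/dx² sin(nπx/a) = −(nπ/a)²·sin(nπx/a); on 0 ≤ x ≤ a, ∫sin²(nπx/a) dx = a/2 and ∫sin(nπx/a)·cos(nπx/a) dx = 0.
⟨p²⟩ = 30.644.

30.6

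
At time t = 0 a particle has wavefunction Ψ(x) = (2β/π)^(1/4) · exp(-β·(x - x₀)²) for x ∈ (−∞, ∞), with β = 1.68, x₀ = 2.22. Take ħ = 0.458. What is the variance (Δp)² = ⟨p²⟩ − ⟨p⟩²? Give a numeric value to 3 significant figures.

Compute ⟨p⟩ and ⟨p²⟩ separately; (Δp)² = ⟨p²⟩ − ⟨p⟩².
Gaussian moments (u = x − x₀): ∫u^(2j)·e^(−2βu²) du = (2j−1)!!/(4β)^j · √(π/(2β)), odd powers integrate to 0; here √(π/(2β)) = 0.96695. Derivatives: d/dx e^(−βu²) = −2βu·e^(−βu²), d²/dx² e^(−βu²) = (4β²u² − 2β)·e^(−βu²).
⟨p⟩ = 0.0000 and ⟨p²⟩ = 0.35240.
(Δp)² = 0.35240 − (0.0000)² = 0.35240.

0.352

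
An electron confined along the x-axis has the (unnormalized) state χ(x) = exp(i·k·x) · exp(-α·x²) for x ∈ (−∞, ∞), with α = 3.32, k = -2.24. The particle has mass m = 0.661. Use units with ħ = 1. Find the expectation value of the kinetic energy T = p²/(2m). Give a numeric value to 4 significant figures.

T = −(ħ²/2m) d²/dx², so ⟨T⟩ = −(ħ²/2m) ∫ χ*·χ'' dx / ∫|χ|² dx; with m = 0.661.
Gaussian moments: ∫x^(2j)·e^(−2αx²) dx = (2j−1)!!/(4α)^j · √(π/(2α)), odd powers integrate to 0; here √(π/(2α)) = 0.68785. Derivatives: χ′ = (ik − 2αx)·χ, χ″ = ((ik − 2αx)² − 2α)·χ; the odd-in-x pieces drop out.
State is unnormalized: ∫|χ|² dx = 0.68785, and ∫χ*·(−ħ²/2m · χ'') dx = 4.3381, so ⟨T⟩ = 4.3381 / 0.68785.
⟨T⟩ = 6.3068.

6.307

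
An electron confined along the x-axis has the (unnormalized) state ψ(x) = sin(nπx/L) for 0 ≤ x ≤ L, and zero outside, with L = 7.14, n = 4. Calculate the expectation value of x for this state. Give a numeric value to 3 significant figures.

3.57

⟨x⟩ = ∫ x·|ψ|² dx / ∫|ψ|² dx (integrals over the domain).
With sin²θ = (1 − cos2θ)/2 on 0 ≤ x ≤ L: ∫sin²(nπx/L) dx = L/2, ∫x·sin²(nπx/L) dx = L²/4, ∫x²·sin²(nπx/L) dx = L³·(1/6 − 1/(4n²π²)); higher powers xᵏ the same way, integrating xᵏ·cos(2nπx/L) by parts.
State is unnormalized: ∫|ψ|² dx = 3.5700, and ∫ψ*·x·ψ dx = 12.745, so ⟨x⟩ = 12.745 / 3.5700.
⟨x⟩ = 3.5700.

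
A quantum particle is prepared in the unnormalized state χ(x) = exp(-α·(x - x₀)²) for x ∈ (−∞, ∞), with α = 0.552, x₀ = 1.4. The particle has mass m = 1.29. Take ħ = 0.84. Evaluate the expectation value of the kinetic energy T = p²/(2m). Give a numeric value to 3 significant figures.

0.151

T = −(ħ²/2m) d²/dx², so ⟨T⟩ = −(ħ²/2m) ∫ χ*·χ'' dx / ∫|χ|² dx; with m = 1.29.
Gaussian moments (u = x − x₀): ∫u^(2j)·e^(−2αu²) du = (2j−1)!!/(4α)^j · √(π/(2α)), odd powers integrate to 0; here √(π/(2α)) = 1.6869. Derivatives: d/dx e^(−αu²) = −2αu·e^(−αu²), d²/dx² e^(−αu²) = (4α²u² − 2α)·e^(−αu²).
State is unnormalized: ∫|χ|² dx = 1.6869, and ∫χ*·(−ħ²/2m · χ'') dx = 0.25466, so ⟨T⟩ = 0.25466 / 1.6869.
⟨T⟩ = 0.15097.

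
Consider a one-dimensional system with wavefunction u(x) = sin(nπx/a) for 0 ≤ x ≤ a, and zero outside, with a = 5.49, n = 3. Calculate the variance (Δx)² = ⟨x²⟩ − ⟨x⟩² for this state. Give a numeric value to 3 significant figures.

Compute ⟨x⟩ and ⟨x²⟩ separately, then (Δx)² = ⟨x²⟩ − ⟨x⟩².
With sin²θ = (1 − cos2θ)/2 on 0 ≤ x ≤ a: ∫sin²(nπx/a) dx = a/2, ∫x·sin²(nπx/a) dx = a²/4, ∫x²·sin²(nπx/a) dx = a³·(1/6 − 1/(4n²π²)); higher powers xᵏ the same way, integrating xᵏ·cos(2nπx/a) by parts.
Normalization: ∫|u|² dx = 2.7450.
⟨x⟩ = 2.7450 and ⟨x²⟩ = 9.8770.
(Δx)² = 9.8770 − (2.7450)² = 2.3420.

2.34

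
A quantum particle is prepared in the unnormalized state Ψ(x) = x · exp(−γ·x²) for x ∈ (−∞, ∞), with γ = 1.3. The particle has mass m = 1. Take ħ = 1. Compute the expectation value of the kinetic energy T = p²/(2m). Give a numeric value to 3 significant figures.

T = −(ħ²/2m) d²/dx², so ⟨T⟩ = −(ħ²/2m) ∫ Ψ*·Ψ'' dx / ∫|Ψ|² dx; with m = 1.
Expand each integrand as polynomial × e^(−2γx²) and use ∫x^(2j)·e^(−2γx²) dx = (2j−1)!!/(4γ)^j · √(π/(2γ)), odd powers → 0; here √(π/(2γ)) = 1.0992. Differentiate with the product rule, d/dx e^(−γx²) = −2γx·e^(−γx²).
State is unnormalized: ∫|Ψ|² dx = 0.21139, and ∫Ψ*·(−ħ²/2m · Ψ'') dx = 0.41221, so ⟨T⟩ = 0.41221 / 0.21139.
⟨T⟩ = 1.9500.

1.95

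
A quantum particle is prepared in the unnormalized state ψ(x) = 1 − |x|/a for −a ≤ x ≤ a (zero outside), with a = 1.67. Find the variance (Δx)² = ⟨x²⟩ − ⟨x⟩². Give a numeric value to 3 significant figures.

Compute ⟨x⟩ and ⟨x²⟩ separately, then (Δx)² = ⟨x²⟩ − ⟨x⟩².
ψ is even, so ∫ over [−a, a] = 2∫₀ᵃ with ψ = 1 − x/a there: ∫₀ᵃ (1 − x/a)² dx = a/3, ∫₀ᵃ x²(1 − x/a)² dx = a³/30, ∫₀ᵃ x⁴(1 − x/a)² dx = a⁵/105.
Normalization: ∫|ψ|² dx = 1.1133.
⟨x⟩ = 0.0000 and ⟨x²⟩ = 0.27889.
(Δx)² = 0.27889 − (0.0000)² = 0.27889.

0.279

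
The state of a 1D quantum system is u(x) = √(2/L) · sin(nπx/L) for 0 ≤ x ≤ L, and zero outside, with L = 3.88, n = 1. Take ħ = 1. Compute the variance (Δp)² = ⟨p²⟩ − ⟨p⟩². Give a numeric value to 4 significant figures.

0.6556

Compute ⟨p⟩ and ⟨p²⟩ separately; (Δp)² = ⟨p²⟩ − ⟨p⟩².
d/dx sin(nπx/L) = (nπ/L)·cos(nπx/L) and d²/dx² sin(nπx/L) = −(nπ/L)²·sin(nπx/L); on 0 ≤ x ≤ L, ∫sin²(nπx/L) dx = L/2 and ∫sin(nπx/L)·cos(nπx/L) dx = 0.
⟨p⟩ = 0.0000 and ⟨p²⟩ = 0.65560.
(Δp)² = 0.65560 − (0.0000)² = 0.65560.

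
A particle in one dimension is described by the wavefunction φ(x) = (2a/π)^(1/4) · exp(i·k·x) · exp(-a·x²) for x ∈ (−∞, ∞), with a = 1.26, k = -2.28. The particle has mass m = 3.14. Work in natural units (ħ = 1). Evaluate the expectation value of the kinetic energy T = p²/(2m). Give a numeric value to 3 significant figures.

T = −(ħ²/2m) d²/dx², so ⟨T⟩ = −(ħ²/2m) ∫ φ*·φ'' dx; with m = 3.14.
Gaussian moments: ∫x^(2j)·e^(−2ax²) dx = (2j−1)!!/(4a)^j · √(π/(2a)), odd powers integrate to 0; here √(π/(2a)) = 1.1165. Derivatives: φ′ = (ik − 2ax)·φ, φ″ = ((ik − 2ax)² − 2a)·φ; the odd-in-x pieces drop out.
⟨T⟩ = 1.0284.

1.03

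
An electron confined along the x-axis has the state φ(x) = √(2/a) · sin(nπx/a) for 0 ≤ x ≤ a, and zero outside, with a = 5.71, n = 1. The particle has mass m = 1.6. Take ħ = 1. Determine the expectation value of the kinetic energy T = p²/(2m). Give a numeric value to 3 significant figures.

0.0946

T = −(ħ²/2m) d²/dx², so ⟨T⟩ = −(ħ²/2m) ∫ φ*·φ'' dx; with m = 1.6.
d/dx sin(nπx/a) = (nπ/a)·cos(nπx/a) and d²/dx² sin(nπx/a) = −(nπ/a)²·sin(nπx/a); on 0 ≤ x ≤ a, ∫sin²(nπx/a) dx = a/2 and ∫sin(nπx/a)·cos(nπx/a) dx = 0.
⟨T⟩ = 0.094597.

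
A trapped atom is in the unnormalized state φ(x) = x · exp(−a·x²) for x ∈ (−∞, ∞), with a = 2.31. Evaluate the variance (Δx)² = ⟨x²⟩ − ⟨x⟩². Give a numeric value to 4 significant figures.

0.3247

Compute ⟨x⟩ and ⟨x²⟩ separately, then (Δx)² = ⟨x²⟩ − ⟨x⟩².
Expand each integrand as polynomial × e^(−2ax²) and use ∫x^(2j)·e^(−2ax²) dx = (2j−1)!!/(4a)^j · √(π/(2a)), odd powers → 0; here √(π/(2a)) = 0.82462.
Normalization: ∫|φ|² dx = 0.089245.
⟨x⟩ = 0.0000 and ⟨x²⟩ = 0.32468.
(Δx)² = 0.32468 − (0.0000)² = 0.32468.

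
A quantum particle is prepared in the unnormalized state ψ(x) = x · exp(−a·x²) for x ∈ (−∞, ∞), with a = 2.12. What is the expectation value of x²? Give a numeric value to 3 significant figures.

0.354

⟨x²⟩ = ∫ x²·|ψ|² dx / ∫|ψ|² dx (integrals over the domain).
Expand each integrand as polynomial × e^(−2ax²) and use ∫x^(2j)·e^(−2ax²) dx = (2j−1)!!/(4a)^j · √(π/(2a)), odd powers → 0; here √(π/(2a)) = 0.86078.
State is unnormalized: ∫|ψ|² dx = 0.10151, and ∫ψ*·x²·ψ dx = 0.035911, so ⟨x²⟩ = 0.035911 / 0.10151.
⟨x²⟩ = 0.35377.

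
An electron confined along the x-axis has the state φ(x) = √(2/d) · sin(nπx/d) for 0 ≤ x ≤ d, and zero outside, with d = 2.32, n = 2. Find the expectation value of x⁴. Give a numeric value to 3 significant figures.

⟨x⁴⟩ = ∫ x⁴·|φ|² dx (integrals over the domain).
With sin²θ = (1 − cos2θ)/2 on 0 ≤ x ≤ d: ∫sin²(nπx/d) dx = d/2, ∫x·sin²(nπx/d) dx = d²/4, ∫x²·sin²(nπx/d) dx = d³·(1/6 − 1/(4n²π²)); higher powers xᵏ the same way, integrating xᵏ·cos(2nπx/d) by parts.
⟨x⁴⟩ = 5.0881.

5.09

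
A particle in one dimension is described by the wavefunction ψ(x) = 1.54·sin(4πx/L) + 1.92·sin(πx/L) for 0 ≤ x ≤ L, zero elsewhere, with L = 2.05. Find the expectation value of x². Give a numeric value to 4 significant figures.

⟨x²⟩ = ∫ x²·|ψ|² dx / ∫|ψ|² dx (integrals over the domain).
On 0 ≤ x ≤ L (j ≠ l): ∫sin²(jπx/L) dx = L/2, ∫sin(jπx/L)·sin(lπx/L) dx = 0; diagonal moments ∫x·sin²(jπx/L) dx = L²/4, ∫x²·sin²(jπx/L) dx = L³·(1/6 − 1/(4j²π²)); cross terms ∫x·sin(jπx/L)·sin(lπx/L) dx = 0 for j + l even and −4jlL²/(π²(j² − l²)²) for j + l odd, ∫x²·sin(jπx/L)·sin(lπx/L) dx = (−1)^(j+l)·4jlL³/(π²(j² − l²)²); higher powers the same way via product-to-sum and parts.
State is unnormalized: ∫|ψ|² dx = 6.2095, and ∫ψ*·x²·ψ dx = 7.4945, so ⟨x²⟩ = 7.4945 / 6.2095.
⟨x²⟩ = 1.2070.

1.207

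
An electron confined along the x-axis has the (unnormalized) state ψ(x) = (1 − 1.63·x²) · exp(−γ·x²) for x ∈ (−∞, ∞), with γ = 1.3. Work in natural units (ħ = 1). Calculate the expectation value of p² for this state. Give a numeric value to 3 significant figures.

p² ψ = −ħ² d²ψ/dx²; ⟨p²⟩ = −ħ² ∫ ψ*·ψ'' dx / ∫|ψ|² dx.
Expand each integrand as polynomial × e^(−2γx²) and use ∫x^(2j)·e^(−2γx²) dx = (2j−1)!!/(4γ)^j · √(π/(2γ)), odd powers → 0; here √(π/(2γ)) = 1.0992. Differentiate with the product rule, d/dx e^(−γx²) = −2γx·e^(−γx²).
State is unnormalized: ∫|ψ|² dx = 0.73412, and ∫ψ*·(−ħ² ψ'') dx = 3.3077, so ⟨p²⟩ = 3.3077 / 0.73412.
⟨p²⟩ = 4.5057.

4.51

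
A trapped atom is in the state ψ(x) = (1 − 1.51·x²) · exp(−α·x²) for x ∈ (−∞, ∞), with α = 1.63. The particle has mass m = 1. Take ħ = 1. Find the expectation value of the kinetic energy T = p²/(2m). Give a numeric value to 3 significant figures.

T = −(ħ²/2m) d²/dx², so ⟨T⟩ = −(ħ²/2m) ∫ ψ*·ψ'' dx / ∫|ψ|² dx; with m = 1.
Expand each integrand as polynomial × e^(−2αx²) and use ∫x^(2j)·e^(−2αx²) dx = (2j−1)!!/(4α)^j · √(π/(2α)), odd powers → 0; here √(π/(2α)) = 0.98167. Differentiate with the product rule, d/dx e^(−αx²) = −2αx·e^(−αx²).
State is unnormalized: ∫|ψ|² dx = 0.68493, and ∫ψ*·(−ħ²/2m · ψ'') dx = 1.4710, so ⟨T⟩ = 1.4710 / 0.68493.
⟨T⟩ = 2.1477.

2.15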